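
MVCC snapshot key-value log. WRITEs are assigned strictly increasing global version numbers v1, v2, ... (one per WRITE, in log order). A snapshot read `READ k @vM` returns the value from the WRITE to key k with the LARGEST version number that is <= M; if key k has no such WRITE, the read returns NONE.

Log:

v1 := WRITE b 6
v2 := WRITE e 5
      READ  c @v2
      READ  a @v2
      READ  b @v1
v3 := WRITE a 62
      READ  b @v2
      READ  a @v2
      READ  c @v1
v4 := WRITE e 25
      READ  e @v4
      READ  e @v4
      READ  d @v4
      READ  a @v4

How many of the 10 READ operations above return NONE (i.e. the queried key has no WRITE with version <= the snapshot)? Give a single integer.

Answer: 5

Derivation:
v1: WRITE b=6  (b history now [(1, 6)])
v2: WRITE e=5  (e history now [(2, 5)])
READ c @v2: history=[] -> no version <= 2 -> NONE
READ a @v2: history=[] -> no version <= 2 -> NONE
READ b @v1: history=[(1, 6)] -> pick v1 -> 6
v3: WRITE a=62  (a history now [(3, 62)])
READ b @v2: history=[(1, 6)] -> pick v1 -> 6
READ a @v2: history=[(3, 62)] -> no version <= 2 -> NONE
READ c @v1: history=[] -> no version <= 1 -> NONE
v4: WRITE e=25  (e history now [(2, 5), (4, 25)])
READ e @v4: history=[(2, 5), (4, 25)] -> pick v4 -> 25
READ e @v4: history=[(2, 5), (4, 25)] -> pick v4 -> 25
READ d @v4: history=[] -> no version <= 4 -> NONE
READ a @v4: history=[(3, 62)] -> pick v3 -> 62
Read results in order: ['NONE', 'NONE', '6', '6', 'NONE', 'NONE', '25', '25', 'NONE', '62']
NONE count = 5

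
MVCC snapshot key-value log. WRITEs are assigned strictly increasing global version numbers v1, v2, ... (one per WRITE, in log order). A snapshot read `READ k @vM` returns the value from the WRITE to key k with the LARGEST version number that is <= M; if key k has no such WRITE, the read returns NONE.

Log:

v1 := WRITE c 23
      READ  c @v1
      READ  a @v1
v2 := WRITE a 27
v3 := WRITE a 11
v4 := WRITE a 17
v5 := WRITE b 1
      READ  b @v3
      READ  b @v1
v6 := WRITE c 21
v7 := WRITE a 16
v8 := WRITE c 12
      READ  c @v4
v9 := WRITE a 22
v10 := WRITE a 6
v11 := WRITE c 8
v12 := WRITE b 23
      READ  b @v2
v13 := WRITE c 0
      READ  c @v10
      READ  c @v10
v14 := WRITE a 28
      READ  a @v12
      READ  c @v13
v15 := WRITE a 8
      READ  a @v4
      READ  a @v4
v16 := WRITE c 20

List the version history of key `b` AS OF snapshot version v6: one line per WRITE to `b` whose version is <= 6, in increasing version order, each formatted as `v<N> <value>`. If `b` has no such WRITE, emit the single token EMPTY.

Scan writes for key=b with version <= 6:
  v1 WRITE c 23 -> skip
  v2 WRITE a 27 -> skip
  v3 WRITE a 11 -> skip
  v4 WRITE a 17 -> skip
  v5 WRITE b 1 -> keep
  v6 WRITE c 21 -> skip
  v7 WRITE a 16 -> skip
  v8 WRITE c 12 -> skip
  v9 WRITE a 22 -> skip
  v10 WRITE a 6 -> skip
  v11 WRITE c 8 -> skip
  v12 WRITE b 23 -> drop (> snap)
  v13 WRITE c 0 -> skip
  v14 WRITE a 28 -> skip
  v15 WRITE a 8 -> skip
  v16 WRITE c 20 -> skip
Collected: [(5, 1)]

Answer: v5 1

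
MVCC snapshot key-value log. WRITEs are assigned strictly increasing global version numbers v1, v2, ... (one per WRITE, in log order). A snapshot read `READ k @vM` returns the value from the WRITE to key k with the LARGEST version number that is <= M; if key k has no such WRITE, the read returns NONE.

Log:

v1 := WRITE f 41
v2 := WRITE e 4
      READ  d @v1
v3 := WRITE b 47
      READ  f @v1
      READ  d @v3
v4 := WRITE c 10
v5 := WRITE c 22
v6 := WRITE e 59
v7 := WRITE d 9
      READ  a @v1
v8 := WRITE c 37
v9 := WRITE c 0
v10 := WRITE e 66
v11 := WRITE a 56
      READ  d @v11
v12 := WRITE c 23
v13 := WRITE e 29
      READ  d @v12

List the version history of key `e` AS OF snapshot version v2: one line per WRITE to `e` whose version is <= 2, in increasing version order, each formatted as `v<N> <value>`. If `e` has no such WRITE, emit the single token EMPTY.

Answer: v2 4

Derivation:
Scan writes for key=e with version <= 2:
  v1 WRITE f 41 -> skip
  v2 WRITE e 4 -> keep
  v3 WRITE b 47 -> skip
  v4 WRITE c 10 -> skip
  v5 WRITE c 22 -> skip
  v6 WRITE e 59 -> drop (> snap)
  v7 WRITE d 9 -> skip
  v8 WRITE c 37 -> skip
  v9 WRITE c 0 -> skip
  v10 WRITE e 66 -> drop (> snap)
  v11 WRITE a 56 -> skip
  v12 WRITE c 23 -> skip
  v13 WRITE e 29 -> drop (> snap)
Collected: [(2, 4)]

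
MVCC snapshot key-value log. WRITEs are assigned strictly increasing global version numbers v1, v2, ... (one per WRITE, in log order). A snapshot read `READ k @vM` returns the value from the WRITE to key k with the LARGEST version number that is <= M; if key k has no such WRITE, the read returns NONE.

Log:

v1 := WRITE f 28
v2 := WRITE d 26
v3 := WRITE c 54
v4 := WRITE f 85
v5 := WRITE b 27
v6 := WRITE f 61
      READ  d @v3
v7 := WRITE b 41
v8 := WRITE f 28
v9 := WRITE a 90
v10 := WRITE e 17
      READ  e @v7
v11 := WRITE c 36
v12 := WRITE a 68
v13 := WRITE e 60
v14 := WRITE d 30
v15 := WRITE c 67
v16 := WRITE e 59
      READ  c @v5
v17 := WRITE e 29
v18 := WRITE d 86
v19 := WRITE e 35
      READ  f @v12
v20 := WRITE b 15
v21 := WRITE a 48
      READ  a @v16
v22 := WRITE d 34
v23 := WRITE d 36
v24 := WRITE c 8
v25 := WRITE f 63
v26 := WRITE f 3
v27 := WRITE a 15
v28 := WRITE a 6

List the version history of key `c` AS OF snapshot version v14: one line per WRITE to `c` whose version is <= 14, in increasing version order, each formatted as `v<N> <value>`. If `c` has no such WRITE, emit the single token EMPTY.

Scan writes for key=c with version <= 14:
  v1 WRITE f 28 -> skip
  v2 WRITE d 26 -> skip
  v3 WRITE c 54 -> keep
  v4 WRITE f 85 -> skip
  v5 WRITE b 27 -> skip
  v6 WRITE f 61 -> skip
  v7 WRITE b 41 -> skip
  v8 WRITE f 28 -> skip
  v9 WRITE a 90 -> skip
  v10 WRITE e 17 -> skip
  v11 WRITE c 36 -> keep
  v12 WRITE a 68 -> skip
  v13 WRITE e 60 -> skip
  v14 WRITE d 30 -> skip
  v15 WRITE c 67 -> drop (> snap)
  v16 WRITE e 59 -> skip
  v17 WRITE e 29 -> skip
  v18 WRITE d 86 -> skip
  v19 WRITE e 35 -> skip
  v20 WRITE b 15 -> skip
  v21 WRITE a 48 -> skip
  v22 WRITE d 34 -> skip
  v23 WRITE d 36 -> skip
  v24 WRITE c 8 -> drop (> snap)
  v25 WRITE f 63 -> skip
  v26 WRITE f 3 -> skip
  v27 WRITE a 15 -> skip
  v28 WRITE a 6 -> skip
Collected: [(3, 54), (11, 36)]

Answer: v3 54
v11 36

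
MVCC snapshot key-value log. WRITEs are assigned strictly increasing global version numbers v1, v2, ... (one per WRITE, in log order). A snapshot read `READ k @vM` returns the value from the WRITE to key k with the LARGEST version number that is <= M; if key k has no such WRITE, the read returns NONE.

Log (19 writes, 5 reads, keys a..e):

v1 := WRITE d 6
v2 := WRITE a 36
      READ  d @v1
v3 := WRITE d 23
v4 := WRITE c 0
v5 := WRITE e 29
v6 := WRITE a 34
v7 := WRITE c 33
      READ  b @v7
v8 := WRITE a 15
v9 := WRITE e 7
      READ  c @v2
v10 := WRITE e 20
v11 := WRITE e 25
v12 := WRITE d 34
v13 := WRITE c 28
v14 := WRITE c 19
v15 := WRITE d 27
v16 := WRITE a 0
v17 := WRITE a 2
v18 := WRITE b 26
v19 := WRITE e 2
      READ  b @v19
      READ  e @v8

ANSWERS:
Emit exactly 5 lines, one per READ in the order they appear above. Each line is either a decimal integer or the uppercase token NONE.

Answer: 6
NONE
NONE
26
29

Derivation:
v1: WRITE d=6  (d history now [(1, 6)])
v2: WRITE a=36  (a history now [(2, 36)])
READ d @v1: history=[(1, 6)] -> pick v1 -> 6
v3: WRITE d=23  (d history now [(1, 6), (3, 23)])
v4: WRITE c=0  (c history now [(4, 0)])
v5: WRITE e=29  (e history now [(5, 29)])
v6: WRITE a=34  (a history now [(2, 36), (6, 34)])
v7: WRITE c=33  (c history now [(4, 0), (7, 33)])
READ b @v7: history=[] -> no version <= 7 -> NONE
v8: WRITE a=15  (a history now [(2, 36), (6, 34), (8, 15)])
v9: WRITE e=7  (e history now [(5, 29), (9, 7)])
READ c @v2: history=[(4, 0), (7, 33)] -> no version <= 2 -> NONE
v10: WRITE e=20  (e history now [(5, 29), (9, 7), (10, 20)])
v11: WRITE e=25  (e history now [(5, 29), (9, 7), (10, 20), (11, 25)])
v12: WRITE d=34  (d history now [(1, 6), (3, 23), (12, 34)])
v13: WRITE c=28  (c history now [(4, 0), (7, 33), (13, 28)])
v14: WRITE c=19  (c history now [(4, 0), (7, 33), (13, 28), (14, 19)])
v15: WRITE d=27  (d history now [(1, 6), (3, 23), (12, 34), (15, 27)])
v16: WRITE a=0  (a history now [(2, 36), (6, 34), (8, 15), (16, 0)])
v17: WRITE a=2  (a history now [(2, 36), (6, 34), (8, 15), (16, 0), (17, 2)])
v18: WRITE b=26  (b history now [(18, 26)])
v19: WRITE e=2  (e history now [(5, 29), (9, 7), (10, 20), (11, 25), (19, 2)])
READ b @v19: history=[(18, 26)] -> pick v18 -> 26
READ e @v8: history=[(5, 29), (9, 7), (10, 20), (11, 25), (19, 2)] -> pick v5 -> 29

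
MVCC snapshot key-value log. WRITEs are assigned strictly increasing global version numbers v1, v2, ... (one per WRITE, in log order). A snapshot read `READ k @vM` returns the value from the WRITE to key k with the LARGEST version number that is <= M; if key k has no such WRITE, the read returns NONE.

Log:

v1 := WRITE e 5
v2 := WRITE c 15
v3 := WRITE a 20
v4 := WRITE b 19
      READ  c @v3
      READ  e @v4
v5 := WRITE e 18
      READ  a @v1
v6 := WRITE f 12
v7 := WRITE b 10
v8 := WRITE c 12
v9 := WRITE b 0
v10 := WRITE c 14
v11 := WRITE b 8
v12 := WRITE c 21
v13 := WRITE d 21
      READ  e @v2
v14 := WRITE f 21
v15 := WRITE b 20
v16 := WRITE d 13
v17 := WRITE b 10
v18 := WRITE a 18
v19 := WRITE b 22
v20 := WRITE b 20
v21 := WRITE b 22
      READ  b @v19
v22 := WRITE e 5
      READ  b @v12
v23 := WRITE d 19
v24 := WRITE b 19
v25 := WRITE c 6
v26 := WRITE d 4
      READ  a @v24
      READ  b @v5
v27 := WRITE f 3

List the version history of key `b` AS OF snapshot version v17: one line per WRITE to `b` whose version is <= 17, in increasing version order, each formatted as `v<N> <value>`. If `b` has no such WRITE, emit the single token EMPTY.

Answer: v4 19
v7 10
v9 0
v11 8
v15 20
v17 10

Derivation:
Scan writes for key=b with version <= 17:
  v1 WRITE e 5 -> skip
  v2 WRITE c 15 -> skip
  v3 WRITE a 20 -> skip
  v4 WRITE b 19 -> keep
  v5 WRITE e 18 -> skip
  v6 WRITE f 12 -> skip
  v7 WRITE b 10 -> keep
  v8 WRITE c 12 -> skip
  v9 WRITE b 0 -> keep
  v10 WRITE c 14 -> skip
  v11 WRITE b 8 -> keep
  v12 WRITE c 21 -> skip
  v13 WRITE d 21 -> skip
  v14 WRITE f 21 -> skip
  v15 WRITE b 20 -> keep
  v16 WRITE d 13 -> skip
  v17 WRITE b 10 -> keep
  v18 WRITE a 18 -> skip
  v19 WRITE b 22 -> drop (> snap)
  v20 WRITE b 20 -> drop (> snap)
  v21 WRITE b 22 -> drop (> snap)
  v22 WRITE e 5 -> skip
  v23 WRITE d 19 -> skip
  v24 WRITE b 19 -> drop (> snap)
  v25 WRITE c 6 -> skip
  v26 WRITE d 4 -> skip
  v27 WRITE f 3 -> skip
Collected: [(4, 19), (7, 10), (9, 0), (11, 8), (15, 20), (17, 10)]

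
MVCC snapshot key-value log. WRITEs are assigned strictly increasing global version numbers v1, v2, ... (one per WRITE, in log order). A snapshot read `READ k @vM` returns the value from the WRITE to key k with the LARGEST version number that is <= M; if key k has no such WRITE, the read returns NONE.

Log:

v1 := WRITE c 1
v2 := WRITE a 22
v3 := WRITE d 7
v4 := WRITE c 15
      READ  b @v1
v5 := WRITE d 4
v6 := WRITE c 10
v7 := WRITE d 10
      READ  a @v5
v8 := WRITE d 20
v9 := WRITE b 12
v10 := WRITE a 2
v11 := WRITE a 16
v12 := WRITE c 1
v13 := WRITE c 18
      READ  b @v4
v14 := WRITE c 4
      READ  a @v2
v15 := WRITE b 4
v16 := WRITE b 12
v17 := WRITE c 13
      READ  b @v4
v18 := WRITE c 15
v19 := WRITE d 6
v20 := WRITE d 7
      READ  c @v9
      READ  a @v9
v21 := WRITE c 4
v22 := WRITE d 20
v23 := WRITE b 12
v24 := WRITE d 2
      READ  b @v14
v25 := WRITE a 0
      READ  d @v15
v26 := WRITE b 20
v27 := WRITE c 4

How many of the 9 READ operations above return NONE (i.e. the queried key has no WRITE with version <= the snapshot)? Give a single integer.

Answer: 3

Derivation:
v1: WRITE c=1  (c history now [(1, 1)])
v2: WRITE a=22  (a history now [(2, 22)])
v3: WRITE d=7  (d history now [(3, 7)])
v4: WRITE c=15  (c history now [(1, 1), (4, 15)])
READ b @v1: history=[] -> no version <= 1 -> NONE
v5: WRITE d=4  (d history now [(3, 7), (5, 4)])
v6: WRITE c=10  (c history now [(1, 1), (4, 15), (6, 10)])
v7: WRITE d=10  (d history now [(3, 7), (5, 4), (7, 10)])
READ a @v5: history=[(2, 22)] -> pick v2 -> 22
v8: WRITE d=20  (d history now [(3, 7), (5, 4), (7, 10), (8, 20)])
v9: WRITE b=12  (b history now [(9, 12)])
v10: WRITE a=2  (a history now [(2, 22), (10, 2)])
v11: WRITE a=16  (a history now [(2, 22), (10, 2), (11, 16)])
v12: WRITE c=1  (c history now [(1, 1), (4, 15), (6, 10), (12, 1)])
v13: WRITE c=18  (c history now [(1, 1), (4, 15), (6, 10), (12, 1), (13, 18)])
READ b @v4: history=[(9, 12)] -> no version <= 4 -> NONE
v14: WRITE c=4  (c history now [(1, 1), (4, 15), (6, 10), (12, 1), (13, 18), (14, 4)])
READ a @v2: history=[(2, 22), (10, 2), (11, 16)] -> pick v2 -> 22
v15: WRITE b=4  (b history now [(9, 12), (15, 4)])
v16: WRITE b=12  (b history now [(9, 12), (15, 4), (16, 12)])
v17: WRITE c=13  (c history now [(1, 1), (4, 15), (6, 10), (12, 1), (13, 18), (14, 4), (17, 13)])
READ b @v4: history=[(9, 12), (15, 4), (16, 12)] -> no version <= 4 -> NONE
v18: WRITE c=15  (c history now [(1, 1), (4, 15), (6, 10), (12, 1), (13, 18), (14, 4), (17, 13), (18, 15)])
v19: WRITE d=6  (d history now [(3, 7), (5, 4), (7, 10), (8, 20), (19, 6)])
v20: WRITE d=7  (d history now [(3, 7), (5, 4), (7, 10), (8, 20), (19, 6), (20, 7)])
READ c @v9: history=[(1, 1), (4, 15), (6, 10), (12, 1), (13, 18), (14, 4), (17, 13), (18, 15)] -> pick v6 -> 10
READ a @v9: history=[(2, 22), (10, 2), (11, 16)] -> pick v2 -> 22
v21: WRITE c=4  (c history now [(1, 1), (4, 15), (6, 10), (12, 1), (13, 18), (14, 4), (17, 13), (18, 15), (21, 4)])
v22: WRITE d=20  (d history now [(3, 7), (5, 4), (7, 10), (8, 20), (19, 6), (20, 7), (22, 20)])
v23: WRITE b=12  (b history now [(9, 12), (15, 4), (16, 12), (23, 12)])
v24: WRITE d=2  (d history now [(3, 7), (5, 4), (7, 10), (8, 20), (19, 6), (20, 7), (22, 20), (24, 2)])
READ b @v14: history=[(9, 12), (15, 4), (16, 12), (23, 12)] -> pick v9 -> 12
v25: WRITE a=0  (a history now [(2, 22), (10, 2), (11, 16), (25, 0)])
READ d @v15: history=[(3, 7), (5, 4), (7, 10), (8, 20), (19, 6), (20, 7), (22, 20), (24, 2)] -> pick v8 -> 20
v26: WRITE b=20  (b history now [(9, 12), (15, 4), (16, 12), (23, 12), (26, 20)])
v27: WRITE c=4  (c history now [(1, 1), (4, 15), (6, 10), (12, 1), (13, 18), (14, 4), (17, 13), (18, 15), (21, 4), (27, 4)])
Read results in order: ['NONE', '22', 'NONE', '22', 'NONE', '10', '22', '12', '20']
NONE count = 3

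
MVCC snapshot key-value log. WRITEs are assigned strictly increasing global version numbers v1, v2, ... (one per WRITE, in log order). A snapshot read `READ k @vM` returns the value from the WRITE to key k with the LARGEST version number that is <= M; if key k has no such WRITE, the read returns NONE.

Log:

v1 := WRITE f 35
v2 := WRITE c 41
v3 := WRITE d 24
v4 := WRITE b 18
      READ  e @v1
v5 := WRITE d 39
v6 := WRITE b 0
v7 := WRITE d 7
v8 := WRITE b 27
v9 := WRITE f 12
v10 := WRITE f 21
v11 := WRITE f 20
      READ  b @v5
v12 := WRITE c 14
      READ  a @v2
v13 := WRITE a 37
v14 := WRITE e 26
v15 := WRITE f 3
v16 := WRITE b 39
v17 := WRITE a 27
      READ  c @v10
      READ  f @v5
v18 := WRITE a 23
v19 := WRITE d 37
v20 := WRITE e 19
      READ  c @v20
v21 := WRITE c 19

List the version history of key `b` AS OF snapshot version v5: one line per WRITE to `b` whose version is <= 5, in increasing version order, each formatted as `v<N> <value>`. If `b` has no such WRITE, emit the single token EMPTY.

Answer: v4 18

Derivation:
Scan writes for key=b with version <= 5:
  v1 WRITE f 35 -> skip
  v2 WRITE c 41 -> skip
  v3 WRITE d 24 -> skip
  v4 WRITE b 18 -> keep
  v5 WRITE d 39 -> skip
  v6 WRITE b 0 -> drop (> snap)
  v7 WRITE d 7 -> skip
  v8 WRITE b 27 -> drop (> snap)
  v9 WRITE f 12 -> skip
  v10 WRITE f 21 -> skip
  v11 WRITE f 20 -> skip
  v12 WRITE c 14 -> skip
  v13 WRITE a 37 -> skip
  v14 WRITE e 26 -> skip
  v15 WRITE f 3 -> skip
  v16 WRITE b 39 -> drop (> snap)
  v17 WRITE a 27 -> skip
  v18 WRITE a 23 -> skip
  v19 WRITE d 37 -> skip
  v20 WRITE e 19 -> skip
  v21 WRITE c 19 -> skip
Collected: [(4, 18)]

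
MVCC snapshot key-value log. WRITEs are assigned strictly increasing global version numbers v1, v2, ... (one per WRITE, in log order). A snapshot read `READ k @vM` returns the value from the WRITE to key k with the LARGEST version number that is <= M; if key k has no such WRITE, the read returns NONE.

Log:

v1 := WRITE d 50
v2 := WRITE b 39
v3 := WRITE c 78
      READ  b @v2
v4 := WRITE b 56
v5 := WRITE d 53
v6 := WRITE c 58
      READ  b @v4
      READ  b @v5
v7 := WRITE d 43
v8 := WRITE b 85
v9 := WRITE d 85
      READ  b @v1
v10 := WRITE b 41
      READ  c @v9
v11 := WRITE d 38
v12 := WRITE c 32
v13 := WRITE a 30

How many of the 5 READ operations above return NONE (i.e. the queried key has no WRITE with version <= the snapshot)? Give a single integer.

v1: WRITE d=50  (d history now [(1, 50)])
v2: WRITE b=39  (b history now [(2, 39)])
v3: WRITE c=78  (c history now [(3, 78)])
READ b @v2: history=[(2, 39)] -> pick v2 -> 39
v4: WRITE b=56  (b history now [(2, 39), (4, 56)])
v5: WRITE d=53  (d history now [(1, 50), (5, 53)])
v6: WRITE c=58  (c history now [(3, 78), (6, 58)])
READ b @v4: history=[(2, 39), (4, 56)] -> pick v4 -> 56
READ b @v5: history=[(2, 39), (4, 56)] -> pick v4 -> 56
v7: WRITE d=43  (d history now [(1, 50), (5, 53), (7, 43)])
v8: WRITE b=85  (b history now [(2, 39), (4, 56), (8, 85)])
v9: WRITE d=85  (d history now [(1, 50), (5, 53), (7, 43), (9, 85)])
READ b @v1: history=[(2, 39), (4, 56), (8, 85)] -> no version <= 1 -> NONE
v10: WRITE b=41  (b history now [(2, 39), (4, 56), (8, 85), (10, 41)])
READ c @v9: history=[(3, 78), (6, 58)] -> pick v6 -> 58
v11: WRITE d=38  (d history now [(1, 50), (5, 53), (7, 43), (9, 85), (11, 38)])
v12: WRITE c=32  (c history now [(3, 78), (6, 58), (12, 32)])
v13: WRITE a=30  (a history now [(13, 30)])
Read results in order: ['39', '56', '56', 'NONE', '58']
NONE count = 1

Answer: 1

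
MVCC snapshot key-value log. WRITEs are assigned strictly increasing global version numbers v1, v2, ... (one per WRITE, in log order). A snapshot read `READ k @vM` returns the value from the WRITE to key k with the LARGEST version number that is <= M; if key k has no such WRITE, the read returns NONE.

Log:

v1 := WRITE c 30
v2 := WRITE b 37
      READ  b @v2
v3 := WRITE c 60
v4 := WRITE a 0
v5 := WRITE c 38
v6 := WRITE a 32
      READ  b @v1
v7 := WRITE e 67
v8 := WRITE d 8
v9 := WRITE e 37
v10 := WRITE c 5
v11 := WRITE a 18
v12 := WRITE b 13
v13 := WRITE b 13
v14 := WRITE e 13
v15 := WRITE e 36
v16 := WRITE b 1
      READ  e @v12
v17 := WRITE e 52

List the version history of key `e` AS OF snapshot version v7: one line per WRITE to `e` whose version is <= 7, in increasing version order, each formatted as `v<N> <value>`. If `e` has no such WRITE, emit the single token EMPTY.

Scan writes for key=e with version <= 7:
  v1 WRITE c 30 -> skip
  v2 WRITE b 37 -> skip
  v3 WRITE c 60 -> skip
  v4 WRITE a 0 -> skip
  v5 WRITE c 38 -> skip
  v6 WRITE a 32 -> skip
  v7 WRITE e 67 -> keep
  v8 WRITE d 8 -> skip
  v9 WRITE e 37 -> drop (> snap)
  v10 WRITE c 5 -> skip
  v11 WRITE a 18 -> skip
  v12 WRITE b 13 -> skip
  v13 WRITE b 13 -> skip
  v14 WRITE e 13 -> drop (> snap)
  v15 WRITE e 36 -> drop (> snap)
  v16 WRITE b 1 -> skip
  v17 WRITE e 52 -> drop (> snap)
Collected: [(7, 67)]

Answer: v7 67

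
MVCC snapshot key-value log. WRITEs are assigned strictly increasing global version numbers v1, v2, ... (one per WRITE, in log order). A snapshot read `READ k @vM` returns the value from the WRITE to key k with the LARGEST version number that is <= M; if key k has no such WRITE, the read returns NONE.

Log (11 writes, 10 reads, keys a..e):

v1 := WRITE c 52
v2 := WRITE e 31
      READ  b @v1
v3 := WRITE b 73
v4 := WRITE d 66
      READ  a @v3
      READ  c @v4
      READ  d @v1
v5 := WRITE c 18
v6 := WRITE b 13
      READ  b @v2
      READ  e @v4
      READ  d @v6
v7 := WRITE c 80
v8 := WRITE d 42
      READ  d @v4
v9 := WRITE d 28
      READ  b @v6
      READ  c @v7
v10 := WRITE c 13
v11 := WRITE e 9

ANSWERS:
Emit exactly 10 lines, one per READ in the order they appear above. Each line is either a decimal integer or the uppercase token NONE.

v1: WRITE c=52  (c history now [(1, 52)])
v2: WRITE e=31  (e history now [(2, 31)])
READ b @v1: history=[] -> no version <= 1 -> NONE
v3: WRITE b=73  (b history now [(3, 73)])
v4: WRITE d=66  (d history now [(4, 66)])
READ a @v3: history=[] -> no version <= 3 -> NONE
READ c @v4: history=[(1, 52)] -> pick v1 -> 52
READ d @v1: history=[(4, 66)] -> no version <= 1 -> NONE
v5: WRITE c=18  (c history now [(1, 52), (5, 18)])
v6: WRITE b=13  (b history now [(3, 73), (6, 13)])
READ b @v2: history=[(3, 73), (6, 13)] -> no version <= 2 -> NONE
READ e @v4: history=[(2, 31)] -> pick v2 -> 31
READ d @v6: history=[(4, 66)] -> pick v4 -> 66
v7: WRITE c=80  (c history now [(1, 52), (5, 18), (7, 80)])
v8: WRITE d=42  (d history now [(4, 66), (8, 42)])
READ d @v4: history=[(4, 66), (8, 42)] -> pick v4 -> 66
v9: WRITE d=28  (d history now [(4, 66), (8, 42), (9, 28)])
READ b @v6: history=[(3, 73), (6, 13)] -> pick v6 -> 13
READ c @v7: history=[(1, 52), (5, 18), (7, 80)] -> pick v7 -> 80
v10: WRITE c=13  (c history now [(1, 52), (5, 18), (7, 80), (10, 13)])
v11: WRITE e=9  (e history now [(2, 31), (11, 9)])

Answer: NONE
NONE
52
NONE
NONE
31
66
66
13
80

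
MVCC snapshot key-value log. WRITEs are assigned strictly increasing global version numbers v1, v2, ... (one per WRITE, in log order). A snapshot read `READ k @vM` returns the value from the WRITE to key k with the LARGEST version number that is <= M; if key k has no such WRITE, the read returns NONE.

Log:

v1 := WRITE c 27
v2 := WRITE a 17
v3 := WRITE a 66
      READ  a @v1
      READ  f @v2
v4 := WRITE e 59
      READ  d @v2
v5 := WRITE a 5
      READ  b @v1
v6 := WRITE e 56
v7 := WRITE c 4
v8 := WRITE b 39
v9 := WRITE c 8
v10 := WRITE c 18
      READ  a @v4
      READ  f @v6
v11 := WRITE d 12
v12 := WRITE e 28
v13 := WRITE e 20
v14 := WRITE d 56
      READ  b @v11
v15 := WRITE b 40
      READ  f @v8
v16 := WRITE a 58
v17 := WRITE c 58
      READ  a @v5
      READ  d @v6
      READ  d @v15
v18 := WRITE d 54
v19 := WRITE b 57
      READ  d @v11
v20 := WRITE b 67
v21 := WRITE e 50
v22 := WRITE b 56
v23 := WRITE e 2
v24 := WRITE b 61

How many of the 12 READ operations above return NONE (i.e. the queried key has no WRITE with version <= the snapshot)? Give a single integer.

v1: WRITE c=27  (c history now [(1, 27)])
v2: WRITE a=17  (a history now [(2, 17)])
v3: WRITE a=66  (a history now [(2, 17), (3, 66)])
READ a @v1: history=[(2, 17), (3, 66)] -> no version <= 1 -> NONE
READ f @v2: history=[] -> no version <= 2 -> NONE
v4: WRITE e=59  (e history now [(4, 59)])
READ d @v2: history=[] -> no version <= 2 -> NONE
v5: WRITE a=5  (a history now [(2, 17), (3, 66), (5, 5)])
READ b @v1: history=[] -> no version <= 1 -> NONE
v6: WRITE e=56  (e history now [(4, 59), (6, 56)])
v7: WRITE c=4  (c history now [(1, 27), (7, 4)])
v8: WRITE b=39  (b history now [(8, 39)])
v9: WRITE c=8  (c history now [(1, 27), (7, 4), (9, 8)])
v10: WRITE c=18  (c history now [(1, 27), (7, 4), (9, 8), (10, 18)])
READ a @v4: history=[(2, 17), (3, 66), (5, 5)] -> pick v3 -> 66
READ f @v6: history=[] -> no version <= 6 -> NONE
v11: WRITE d=12  (d history now [(11, 12)])
v12: WRITE e=28  (e history now [(4, 59), (6, 56), (12, 28)])
v13: WRITE e=20  (e history now [(4, 59), (6, 56), (12, 28), (13, 20)])
v14: WRITE d=56  (d history now [(11, 12), (14, 56)])
READ b @v11: history=[(8, 39)] -> pick v8 -> 39
v15: WRITE b=40  (b history now [(8, 39), (15, 40)])
READ f @v8: history=[] -> no version <= 8 -> NONE
v16: WRITE a=58  (a history now [(2, 17), (3, 66), (5, 5), (16, 58)])
v17: WRITE c=58  (c history now [(1, 27), (7, 4), (9, 8), (10, 18), (17, 58)])
READ a @v5: history=[(2, 17), (3, 66), (5, 5), (16, 58)] -> pick v5 -> 5
READ d @v6: history=[(11, 12), (14, 56)] -> no version <= 6 -> NONE
READ d @v15: history=[(11, 12), (14, 56)] -> pick v14 -> 56
v18: WRITE d=54  (d history now [(11, 12), (14, 56), (18, 54)])
v19: WRITE b=57  (b history now [(8, 39), (15, 40), (19, 57)])
READ d @v11: history=[(11, 12), (14, 56), (18, 54)] -> pick v11 -> 12
v20: WRITE b=67  (b history now [(8, 39), (15, 40), (19, 57), (20, 67)])
v21: WRITE e=50  (e history now [(4, 59), (6, 56), (12, 28), (13, 20), (21, 50)])
v22: WRITE b=56  (b history now [(8, 39), (15, 40), (19, 57), (20, 67), (22, 56)])
v23: WRITE e=2  (e history now [(4, 59), (6, 56), (12, 28), (13, 20), (21, 50), (23, 2)])
v24: WRITE b=61  (b history now [(8, 39), (15, 40), (19, 57), (20, 67), (22, 56), (24, 61)])
Read results in order: ['NONE', 'NONE', 'NONE', 'NONE', '66', 'NONE', '39', 'NONE', '5', 'NONE', '56', '12']
NONE count = 7

Answer: 7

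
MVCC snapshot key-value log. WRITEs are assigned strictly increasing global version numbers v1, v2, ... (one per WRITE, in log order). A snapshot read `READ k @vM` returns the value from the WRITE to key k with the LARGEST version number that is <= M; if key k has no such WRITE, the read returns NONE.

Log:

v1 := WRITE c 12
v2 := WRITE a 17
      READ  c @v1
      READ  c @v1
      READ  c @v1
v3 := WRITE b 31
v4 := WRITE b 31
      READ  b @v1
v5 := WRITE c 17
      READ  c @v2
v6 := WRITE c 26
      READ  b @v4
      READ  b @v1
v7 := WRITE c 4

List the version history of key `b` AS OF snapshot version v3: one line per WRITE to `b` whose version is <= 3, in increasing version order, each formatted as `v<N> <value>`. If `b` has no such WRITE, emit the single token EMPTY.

Answer: v3 31

Derivation:
Scan writes for key=b with version <= 3:
  v1 WRITE c 12 -> skip
  v2 WRITE a 17 -> skip
  v3 WRITE b 31 -> keep
  v4 WRITE b 31 -> drop (> snap)
  v5 WRITE c 17 -> skip
  v6 WRITE c 26 -> skip
  v7 WRITE c 4 -> skip
Collected: [(3, 31)]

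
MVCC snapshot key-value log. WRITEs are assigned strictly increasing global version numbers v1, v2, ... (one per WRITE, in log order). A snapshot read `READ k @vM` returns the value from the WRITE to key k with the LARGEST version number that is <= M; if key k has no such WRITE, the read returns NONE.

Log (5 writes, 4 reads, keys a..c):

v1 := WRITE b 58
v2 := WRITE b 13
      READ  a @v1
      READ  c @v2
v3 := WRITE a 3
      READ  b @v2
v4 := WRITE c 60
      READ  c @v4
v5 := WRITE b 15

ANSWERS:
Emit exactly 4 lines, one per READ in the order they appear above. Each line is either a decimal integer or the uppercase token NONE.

v1: WRITE b=58  (b history now [(1, 58)])
v2: WRITE b=13  (b history now [(1, 58), (2, 13)])
READ a @v1: history=[] -> no version <= 1 -> NONE
READ c @v2: history=[] -> no version <= 2 -> NONE
v3: WRITE a=3  (a history now [(3, 3)])
READ b @v2: history=[(1, 58), (2, 13)] -> pick v2 -> 13
v4: WRITE c=60  (c history now [(4, 60)])
READ c @v4: history=[(4, 60)] -> pick v4 -> 60
v5: WRITE b=15  (b history now [(1, 58), (2, 13), (5, 15)])

Answer: NONE
NONE
13
60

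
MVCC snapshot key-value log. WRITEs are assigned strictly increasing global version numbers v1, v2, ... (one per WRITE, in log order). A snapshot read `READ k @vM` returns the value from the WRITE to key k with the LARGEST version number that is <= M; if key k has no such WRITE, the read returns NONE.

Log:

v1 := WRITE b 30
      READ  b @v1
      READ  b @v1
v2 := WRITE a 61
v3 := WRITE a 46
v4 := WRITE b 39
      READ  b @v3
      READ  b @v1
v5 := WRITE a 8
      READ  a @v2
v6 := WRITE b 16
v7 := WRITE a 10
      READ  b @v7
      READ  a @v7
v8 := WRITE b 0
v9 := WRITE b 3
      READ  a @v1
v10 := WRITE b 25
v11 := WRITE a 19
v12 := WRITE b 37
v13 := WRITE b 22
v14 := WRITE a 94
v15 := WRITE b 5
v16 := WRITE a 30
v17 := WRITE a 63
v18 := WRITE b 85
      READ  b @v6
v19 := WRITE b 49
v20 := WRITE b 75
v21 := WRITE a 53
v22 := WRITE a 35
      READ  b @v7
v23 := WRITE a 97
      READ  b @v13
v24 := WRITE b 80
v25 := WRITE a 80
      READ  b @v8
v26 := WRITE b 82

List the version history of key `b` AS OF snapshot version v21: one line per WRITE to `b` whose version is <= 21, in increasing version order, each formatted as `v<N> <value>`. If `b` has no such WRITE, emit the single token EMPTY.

Scan writes for key=b with version <= 21:
  v1 WRITE b 30 -> keep
  v2 WRITE a 61 -> skip
  v3 WRITE a 46 -> skip
  v4 WRITE b 39 -> keep
  v5 WRITE a 8 -> skip
  v6 WRITE b 16 -> keep
  v7 WRITE a 10 -> skip
  v8 WRITE b 0 -> keep
  v9 WRITE b 3 -> keep
  v10 WRITE b 25 -> keep
  v11 WRITE a 19 -> skip
  v12 WRITE b 37 -> keep
  v13 WRITE b 22 -> keep
  v14 WRITE a 94 -> skip
  v15 WRITE b 5 -> keep
  v16 WRITE a 30 -> skip
  v17 WRITE a 63 -> skip
  v18 WRITE b 85 -> keep
  v19 WRITE b 49 -> keep
  v20 WRITE b 75 -> keep
  v21 WRITE a 53 -> skip
  v22 WRITE a 35 -> skip
  v23 WRITE a 97 -> skip
  v24 WRITE b 80 -> drop (> snap)
  v25 WRITE a 80 -> skip
  v26 WRITE b 82 -> drop (> snap)
Collected: [(1, 30), (4, 39), (6, 16), (8, 0), (9, 3), (10, 25), (12, 37), (13, 22), (15, 5), (18, 85), (19, 49), (20, 75)]

Answer: v1 30
v4 39
v6 16
v8 0
v9 3
v10 25
v12 37
v13 22
v15 5
v18 85
v19 49
v20 75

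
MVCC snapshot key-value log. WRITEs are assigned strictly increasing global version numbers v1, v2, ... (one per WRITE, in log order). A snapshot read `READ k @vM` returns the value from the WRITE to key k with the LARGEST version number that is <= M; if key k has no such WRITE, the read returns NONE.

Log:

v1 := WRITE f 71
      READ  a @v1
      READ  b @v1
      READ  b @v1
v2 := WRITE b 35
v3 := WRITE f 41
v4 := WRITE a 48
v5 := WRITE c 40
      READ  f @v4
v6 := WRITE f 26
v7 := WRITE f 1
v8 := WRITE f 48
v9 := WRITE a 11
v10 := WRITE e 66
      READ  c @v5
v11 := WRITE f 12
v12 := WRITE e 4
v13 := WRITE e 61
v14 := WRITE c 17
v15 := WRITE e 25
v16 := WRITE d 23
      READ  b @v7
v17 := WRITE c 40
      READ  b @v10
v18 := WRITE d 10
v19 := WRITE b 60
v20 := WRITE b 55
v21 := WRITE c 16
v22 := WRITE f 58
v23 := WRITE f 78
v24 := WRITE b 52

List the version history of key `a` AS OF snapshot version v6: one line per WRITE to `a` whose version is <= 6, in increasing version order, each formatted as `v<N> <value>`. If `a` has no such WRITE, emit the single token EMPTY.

Scan writes for key=a with version <= 6:
  v1 WRITE f 71 -> skip
  v2 WRITE b 35 -> skip
  v3 WRITE f 41 -> skip
  v4 WRITE a 48 -> keep
  v5 WRITE c 40 -> skip
  v6 WRITE f 26 -> skip
  v7 WRITE f 1 -> skip
  v8 WRITE f 48 -> skip
  v9 WRITE a 11 -> drop (> snap)
  v10 WRITE e 66 -> skip
  v11 WRITE f 12 -> skip
  v12 WRITE e 4 -> skip
  v13 WRITE e 61 -> skip
  v14 WRITE c 17 -> skip
  v15 WRITE e 25 -> skip
  v16 WRITE d 23 -> skip
  v17 WRITE c 40 -> skip
  v18 WRITE d 10 -> skip
  v19 WRITE b 60 -> skip
  v20 WRITE b 55 -> skip
  v21 WRITE c 16 -> skip
  v22 WRITE f 58 -> skip
  v23 WRITE f 78 -> skip
  v24 WRITE b 52 -> skip
Collected: [(4, 48)]

Answer: v4 48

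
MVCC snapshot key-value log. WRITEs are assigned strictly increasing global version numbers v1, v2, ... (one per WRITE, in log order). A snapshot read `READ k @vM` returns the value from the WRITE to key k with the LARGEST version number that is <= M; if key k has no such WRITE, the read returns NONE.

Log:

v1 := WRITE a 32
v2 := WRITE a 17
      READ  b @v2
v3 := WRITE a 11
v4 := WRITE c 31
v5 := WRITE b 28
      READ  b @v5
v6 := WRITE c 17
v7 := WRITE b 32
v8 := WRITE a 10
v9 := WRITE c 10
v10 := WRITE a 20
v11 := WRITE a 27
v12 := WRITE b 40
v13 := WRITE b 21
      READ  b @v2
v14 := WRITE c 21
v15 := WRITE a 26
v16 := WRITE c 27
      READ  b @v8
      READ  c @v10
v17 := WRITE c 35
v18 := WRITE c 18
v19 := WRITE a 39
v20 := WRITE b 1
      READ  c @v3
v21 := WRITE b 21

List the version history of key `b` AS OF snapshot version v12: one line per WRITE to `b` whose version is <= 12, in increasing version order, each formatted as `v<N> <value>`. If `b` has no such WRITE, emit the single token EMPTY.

Scan writes for key=b with version <= 12:
  v1 WRITE a 32 -> skip
  v2 WRITE a 17 -> skip
  v3 WRITE a 11 -> skip
  v4 WRITE c 31 -> skip
  v5 WRITE b 28 -> keep
  v6 WRITE c 17 -> skip
  v7 WRITE b 32 -> keep
  v8 WRITE a 10 -> skip
  v9 WRITE c 10 -> skip
  v10 WRITE a 20 -> skip
  v11 WRITE a 27 -> skip
  v12 WRITE b 40 -> keep
  v13 WRITE b 21 -> drop (> snap)
  v14 WRITE c 21 -> skip
  v15 WRITE a 26 -> skip
  v16 WRITE c 27 -> skip
  v17 WRITE c 35 -> skip
  v18 WRITE c 18 -> skip
  v19 WRITE a 39 -> skip
  v20 WRITE b 1 -> drop (> snap)
  v21 WRITE b 21 -> drop (> snap)
Collected: [(5, 28), (7, 32), (12, 40)]

Answer: v5 28
v7 32
v12 40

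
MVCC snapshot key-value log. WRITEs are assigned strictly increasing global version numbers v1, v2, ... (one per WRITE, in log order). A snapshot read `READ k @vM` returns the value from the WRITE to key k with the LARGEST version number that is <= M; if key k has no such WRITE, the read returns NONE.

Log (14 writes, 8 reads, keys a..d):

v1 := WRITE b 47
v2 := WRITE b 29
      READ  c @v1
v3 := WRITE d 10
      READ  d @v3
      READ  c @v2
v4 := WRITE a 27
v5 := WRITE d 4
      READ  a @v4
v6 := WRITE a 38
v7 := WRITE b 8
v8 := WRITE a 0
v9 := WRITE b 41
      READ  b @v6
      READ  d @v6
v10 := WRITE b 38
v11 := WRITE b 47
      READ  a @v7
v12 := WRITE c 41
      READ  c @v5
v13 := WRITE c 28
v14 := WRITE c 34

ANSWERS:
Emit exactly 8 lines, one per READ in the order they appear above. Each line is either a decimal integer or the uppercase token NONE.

v1: WRITE b=47  (b history now [(1, 47)])
v2: WRITE b=29  (b history now [(1, 47), (2, 29)])
READ c @v1: history=[] -> no version <= 1 -> NONE
v3: WRITE d=10  (d history now [(3, 10)])
READ d @v3: history=[(3, 10)] -> pick v3 -> 10
READ c @v2: history=[] -> no version <= 2 -> NONE
v4: WRITE a=27  (a history now [(4, 27)])
v5: WRITE d=4  (d history now [(3, 10), (5, 4)])
READ a @v4: history=[(4, 27)] -> pick v4 -> 27
v6: WRITE a=38  (a history now [(4, 27), (6, 38)])
v7: WRITE b=8  (b history now [(1, 47), (2, 29), (7, 8)])
v8: WRITE a=0  (a history now [(4, 27), (6, 38), (8, 0)])
v9: WRITE b=41  (b history now [(1, 47), (2, 29), (7, 8), (9, 41)])
READ b @v6: history=[(1, 47), (2, 29), (7, 8), (9, 41)] -> pick v2 -> 29
READ d @v6: history=[(3, 10), (5, 4)] -> pick v5 -> 4
v10: WRITE b=38  (b history now [(1, 47), (2, 29), (7, 8), (9, 41), (10, 38)])
v11: WRITE b=47  (b history now [(1, 47), (2, 29), (7, 8), (9, 41), (10, 38), (11, 47)])
READ a @v7: history=[(4, 27), (6, 38), (8, 0)] -> pick v6 -> 38
v12: WRITE c=41  (c history now [(12, 41)])
READ c @v5: history=[(12, 41)] -> no version <= 5 -> NONE
v13: WRITE c=28  (c history now [(12, 41), (13, 28)])
v14: WRITE c=34  (c history now [(12, 41), (13, 28), (14, 34)])

Answer: NONE
10
NONE
27
29
4
38
NONE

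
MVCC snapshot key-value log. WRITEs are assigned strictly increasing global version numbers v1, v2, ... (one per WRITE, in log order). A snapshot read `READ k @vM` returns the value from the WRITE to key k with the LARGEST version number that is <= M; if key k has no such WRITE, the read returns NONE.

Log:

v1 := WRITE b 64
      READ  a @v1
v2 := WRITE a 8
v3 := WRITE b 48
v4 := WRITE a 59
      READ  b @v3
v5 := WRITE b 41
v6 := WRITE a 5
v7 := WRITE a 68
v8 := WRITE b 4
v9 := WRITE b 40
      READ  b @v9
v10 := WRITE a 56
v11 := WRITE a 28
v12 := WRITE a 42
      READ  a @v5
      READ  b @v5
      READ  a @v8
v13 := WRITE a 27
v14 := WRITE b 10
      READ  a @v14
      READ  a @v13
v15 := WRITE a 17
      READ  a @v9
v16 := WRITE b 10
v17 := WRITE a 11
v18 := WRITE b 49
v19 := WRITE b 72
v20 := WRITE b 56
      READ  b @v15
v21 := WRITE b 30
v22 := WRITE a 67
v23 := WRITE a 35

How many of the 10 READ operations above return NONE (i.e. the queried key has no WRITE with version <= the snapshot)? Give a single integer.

Answer: 1

Derivation:
v1: WRITE b=64  (b history now [(1, 64)])
READ a @v1: history=[] -> no version <= 1 -> NONE
v2: WRITE a=8  (a history now [(2, 8)])
v3: WRITE b=48  (b history now [(1, 64), (3, 48)])
v4: WRITE a=59  (a history now [(2, 8), (4, 59)])
READ b @v3: history=[(1, 64), (3, 48)] -> pick v3 -> 48
v5: WRITE b=41  (b history now [(1, 64), (3, 48), (5, 41)])
v6: WRITE a=5  (a history now [(2, 8), (4, 59), (6, 5)])
v7: WRITE a=68  (a history now [(2, 8), (4, 59), (6, 5), (7, 68)])
v8: WRITE b=4  (b history now [(1, 64), (3, 48), (5, 41), (8, 4)])
v9: WRITE b=40  (b history now [(1, 64), (3, 48), (5, 41), (8, 4), (9, 40)])
READ b @v9: history=[(1, 64), (3, 48), (5, 41), (8, 4), (9, 40)] -> pick v9 -> 40
v10: WRITE a=56  (a history now [(2, 8), (4, 59), (6, 5), (7, 68), (10, 56)])
v11: WRITE a=28  (a history now [(2, 8), (4, 59), (6, 5), (7, 68), (10, 56), (11, 28)])
v12: WRITE a=42  (a history now [(2, 8), (4, 59), (6, 5), (7, 68), (10, 56), (11, 28), (12, 42)])
READ a @v5: history=[(2, 8), (4, 59), (6, 5), (7, 68), (10, 56), (11, 28), (12, 42)] -> pick v4 -> 59
READ b @v5: history=[(1, 64), (3, 48), (5, 41), (8, 4), (9, 40)] -> pick v5 -> 41
READ a @v8: history=[(2, 8), (4, 59), (6, 5), (7, 68), (10, 56), (11, 28), (12, 42)] -> pick v7 -> 68
v13: WRITE a=27  (a history now [(2, 8), (4, 59), (6, 5), (7, 68), (10, 56), (11, 28), (12, 42), (13, 27)])
v14: WRITE b=10  (b history now [(1, 64), (3, 48), (5, 41), (8, 4), (9, 40), (14, 10)])
READ a @v14: history=[(2, 8), (4, 59), (6, 5), (7, 68), (10, 56), (11, 28), (12, 42), (13, 27)] -> pick v13 -> 27
READ a @v13: history=[(2, 8), (4, 59), (6, 5), (7, 68), (10, 56), (11, 28), (12, 42), (13, 27)] -> pick v13 -> 27
v15: WRITE a=17  (a history now [(2, 8), (4, 59), (6, 5), (7, 68), (10, 56), (11, 28), (12, 42), (13, 27), (15, 17)])
READ a @v9: history=[(2, 8), (4, 59), (6, 5), (7, 68), (10, 56), (11, 28), (12, 42), (13, 27), (15, 17)] -> pick v7 -> 68
v16: WRITE b=10  (b history now [(1, 64), (3, 48), (5, 41), (8, 4), (9, 40), (14, 10), (16, 10)])
v17: WRITE a=11  (a history now [(2, 8), (4, 59), (6, 5), (7, 68), (10, 56), (11, 28), (12, 42), (13, 27), (15, 17), (17, 11)])
v18: WRITE b=49  (b history now [(1, 64), (3, 48), (5, 41), (8, 4), (9, 40), (14, 10), (16, 10), (18, 49)])
v19: WRITE b=72  (b history now [(1, 64), (3, 48), (5, 41), (8, 4), (9, 40), (14, 10), (16, 10), (18, 49), (19, 72)])
v20: WRITE b=56  (b history now [(1, 64), (3, 48), (5, 41), (8, 4), (9, 40), (14, 10), (16, 10), (18, 49), (19, 72), (20, 56)])
READ b @v15: history=[(1, 64), (3, 48), (5, 41), (8, 4), (9, 40), (14, 10), (16, 10), (18, 49), (19, 72), (20, 56)] -> pick v14 -> 10
v21: WRITE b=30  (b history now [(1, 64), (3, 48), (5, 41), (8, 4), (9, 40), (14, 10), (16, 10), (18, 49), (19, 72), (20, 56), (21, 30)])
v22: WRITE a=67  (a history now [(2, 8), (4, 59), (6, 5), (7, 68), (10, 56), (11, 28), (12, 42), (13, 27), (15, 17), (17, 11), (22, 67)])
v23: WRITE a=35  (a history now [(2, 8), (4, 59), (6, 5), (7, 68), (10, 56), (11, 28), (12, 42), (13, 27), (15, 17), (17, 11), (22, 67), (23, 35)])
Read results in order: ['NONE', '48', '40', '59', '41', '68', '27', '27', '68', '10']
NONE count = 1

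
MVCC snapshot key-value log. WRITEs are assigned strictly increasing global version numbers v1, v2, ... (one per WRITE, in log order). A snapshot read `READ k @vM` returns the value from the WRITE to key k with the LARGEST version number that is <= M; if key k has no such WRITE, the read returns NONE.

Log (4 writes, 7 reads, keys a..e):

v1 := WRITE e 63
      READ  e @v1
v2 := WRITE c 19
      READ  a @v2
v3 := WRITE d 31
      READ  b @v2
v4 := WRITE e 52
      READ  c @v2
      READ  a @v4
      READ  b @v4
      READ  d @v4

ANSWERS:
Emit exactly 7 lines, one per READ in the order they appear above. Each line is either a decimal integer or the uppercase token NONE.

Answer: 63
NONE
NONE
19
NONE
NONE
31

Derivation:
v1: WRITE e=63  (e history now [(1, 63)])
READ e @v1: history=[(1, 63)] -> pick v1 -> 63
v2: WRITE c=19  (c history now [(2, 19)])
READ a @v2: history=[] -> no version <= 2 -> NONE
v3: WRITE d=31  (d history now [(3, 31)])
READ b @v2: history=[] -> no version <= 2 -> NONE
v4: WRITE e=52  (e history now [(1, 63), (4, 52)])
READ c @v2: history=[(2, 19)] -> pick v2 -> 19
READ a @v4: history=[] -> no version <= 4 -> NONE
READ b @v4: history=[] -> no version <= 4 -> NONE
READ d @v4: history=[(3, 31)] -> pick v3 -> 31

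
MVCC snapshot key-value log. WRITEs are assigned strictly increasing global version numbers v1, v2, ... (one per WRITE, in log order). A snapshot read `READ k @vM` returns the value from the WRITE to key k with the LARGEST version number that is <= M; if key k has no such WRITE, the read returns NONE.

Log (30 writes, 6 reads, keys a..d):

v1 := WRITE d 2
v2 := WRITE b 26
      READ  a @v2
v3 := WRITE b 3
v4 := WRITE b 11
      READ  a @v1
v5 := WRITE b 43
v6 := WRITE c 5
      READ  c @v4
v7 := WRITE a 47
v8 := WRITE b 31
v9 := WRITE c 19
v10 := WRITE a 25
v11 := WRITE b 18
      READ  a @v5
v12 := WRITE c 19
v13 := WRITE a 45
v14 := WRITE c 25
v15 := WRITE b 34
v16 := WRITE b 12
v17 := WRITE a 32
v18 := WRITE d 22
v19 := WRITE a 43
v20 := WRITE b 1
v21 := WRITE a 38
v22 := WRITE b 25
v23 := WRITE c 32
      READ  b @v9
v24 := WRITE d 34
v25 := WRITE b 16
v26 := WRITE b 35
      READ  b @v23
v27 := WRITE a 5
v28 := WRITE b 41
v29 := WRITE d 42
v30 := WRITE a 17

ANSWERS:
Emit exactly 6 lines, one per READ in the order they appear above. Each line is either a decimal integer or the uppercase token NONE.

v1: WRITE d=2  (d history now [(1, 2)])
v2: WRITE b=26  (b history now [(2, 26)])
READ a @v2: history=[] -> no version <= 2 -> NONE
v3: WRITE b=3  (b history now [(2, 26), (3, 3)])
v4: WRITE b=11  (b history now [(2, 26), (3, 3), (4, 11)])
READ a @v1: history=[] -> no version <= 1 -> NONE
v5: WRITE b=43  (b history now [(2, 26), (3, 3), (4, 11), (5, 43)])
v6: WRITE c=5  (c history now [(6, 5)])
READ c @v4: history=[(6, 5)] -> no version <= 4 -> NONE
v7: WRITE a=47  (a history now [(7, 47)])
v8: WRITE b=31  (b history now [(2, 26), (3, 3), (4, 11), (5, 43), (8, 31)])
v9: WRITE c=19  (c history now [(6, 5), (9, 19)])
v10: WRITE a=25  (a history now [(7, 47), (10, 25)])
v11: WRITE b=18  (b history now [(2, 26), (3, 3), (4, 11), (5, 43), (8, 31), (11, 18)])
READ a @v5: history=[(7, 47), (10, 25)] -> no version <= 5 -> NONE
v12: WRITE c=19  (c history now [(6, 5), (9, 19), (12, 19)])
v13: WRITE a=45  (a history now [(7, 47), (10, 25), (13, 45)])
v14: WRITE c=25  (c history now [(6, 5), (9, 19), (12, 19), (14, 25)])
v15: WRITE b=34  (b history now [(2, 26), (3, 3), (4, 11), (5, 43), (8, 31), (11, 18), (15, 34)])
v16: WRITE b=12  (b history now [(2, 26), (3, 3), (4, 11), (5, 43), (8, 31), (11, 18), (15, 34), (16, 12)])
v17: WRITE a=32  (a history now [(7, 47), (10, 25), (13, 45), (17, 32)])
v18: WRITE d=22  (d history now [(1, 2), (18, 22)])
v19: WRITE a=43  (a history now [(7, 47), (10, 25), (13, 45), (17, 32), (19, 43)])
v20: WRITE b=1  (b history now [(2, 26), (3, 3), (4, 11), (5, 43), (8, 31), (11, 18), (15, 34), (16, 12), (20, 1)])
v21: WRITE a=38  (a history now [(7, 47), (10, 25), (13, 45), (17, 32), (19, 43), (21, 38)])
v22: WRITE b=25  (b history now [(2, 26), (3, 3), (4, 11), (5, 43), (8, 31), (11, 18), (15, 34), (16, 12), (20, 1), (22, 25)])
v23: WRITE c=32  (c history now [(6, 5), (9, 19), (12, 19), (14, 25), (23, 32)])
READ b @v9: history=[(2, 26), (3, 3), (4, 11), (5, 43), (8, 31), (11, 18), (15, 34), (16, 12), (20, 1), (22, 25)] -> pick v8 -> 31
v24: WRITE d=34  (d history now [(1, 2), (18, 22), (24, 34)])
v25: WRITE b=16  (b history now [(2, 26), (3, 3), (4, 11), (5, 43), (8, 31), (11, 18), (15, 34), (16, 12), (20, 1), (22, 25), (25, 16)])
v26: WRITE b=35  (b history now [(2, 26), (3, 3), (4, 11), (5, 43), (8, 31), (11, 18), (15, 34), (16, 12), (20, 1), (22, 25), (25, 16), (26, 35)])
READ b @v23: history=[(2, 26), (3, 3), (4, 11), (5, 43), (8, 31), (11, 18), (15, 34), (16, 12), (20, 1), (22, 25), (25, 16), (26, 35)] -> pick v22 -> 25
v27: WRITE a=5  (a history now [(7, 47), (10, 25), (13, 45), (17, 32), (19, 43), (21, 38), (27, 5)])
v28: WRITE b=41  (b history now [(2, 26), (3, 3), (4, 11), (5, 43), (8, 31), (11, 18), (15, 34), (16, 12), (20, 1), (22, 25), (25, 16), (26, 35), (28, 41)])
v29: WRITE d=42  (d history now [(1, 2), (18, 22), (24, 34), (29, 42)])
v30: WRITE a=17  (a history now [(7, 47), (10, 25), (13, 45), (17, 32), (19, 43), (21, 38), (27, 5), (30, 17)])

Answer: NONE
NONE
NONE
NONE
31
25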